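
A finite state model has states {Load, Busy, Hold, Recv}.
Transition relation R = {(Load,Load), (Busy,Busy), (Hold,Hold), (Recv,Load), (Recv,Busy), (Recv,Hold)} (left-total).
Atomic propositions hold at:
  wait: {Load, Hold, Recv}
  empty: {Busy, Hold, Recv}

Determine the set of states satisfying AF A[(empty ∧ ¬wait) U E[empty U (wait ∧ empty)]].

Sat(¬wait) = {Busy}
Sat(empty ∧ ¬wait) = {Busy}
Sat(wait ∧ empty) = {Hold, Recv}
E[empty U (wait ∧ empty)]: least fixpoint, start Z0 = Sat((wait ∧ empty)) = {Hold, Recv}, add states in Sat(empty) with some successor in Z. Already a fixed point.
Sat(E[empty U (wait ∧ empty)]) = {Hold, Recv}
A[(empty ∧ ¬wait) U E[empty U (wait ∧ empty)]]: least fixpoint, start Z0 = Sat(E[empty U (wait ∧ empty)]) = {Hold, Recv}, add states in Sat(empty ∧ ¬wait) with every successor in Z. Already a fixed point.
Sat(A[(empty ∧ ¬wait) U E[empty U (wait ∧ empty)]]) = {Hold, Recv}
AF A[(empty ∧ ¬wait) U E[empty U (wait ∧ empty)]]: least fixpoint, start Z0 = {Hold, Recv}, add states with every successor in Z. Already a fixed point.
Sat(AF A[(empty ∧ ¬wait) U E[empty U (wait ∧ empty)]]) = {Hold, Recv}

{Hold, Recv}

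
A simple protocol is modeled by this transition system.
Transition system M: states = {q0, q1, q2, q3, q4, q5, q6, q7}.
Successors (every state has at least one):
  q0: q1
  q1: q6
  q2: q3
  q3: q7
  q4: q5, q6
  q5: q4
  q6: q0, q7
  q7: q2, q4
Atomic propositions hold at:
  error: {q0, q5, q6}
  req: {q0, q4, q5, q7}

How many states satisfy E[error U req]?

5

E[error U req]: least fixpoint, start Z0 = Sat(req) = {q0, q4, q5, q7}, add states in Sat(error) with some successor in Z. Z1 = {q0, q4, q5, q6, q7}; fixed.
Sat(E[error U req]) = {q0, q4, q5, q6, q7}
|Sat(E[error U req])| = |{q0, q4, q5, q6, q7}| = 5.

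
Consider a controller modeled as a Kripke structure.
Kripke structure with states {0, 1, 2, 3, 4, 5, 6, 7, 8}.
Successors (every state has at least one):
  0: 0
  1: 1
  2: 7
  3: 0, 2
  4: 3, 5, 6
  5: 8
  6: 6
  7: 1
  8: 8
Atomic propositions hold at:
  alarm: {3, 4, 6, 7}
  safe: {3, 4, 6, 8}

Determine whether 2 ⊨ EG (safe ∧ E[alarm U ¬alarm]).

Sat(¬alarm) = {0, 1, 2, 5, 8}
E[alarm U ¬alarm]: least fixpoint, start Z0 = Sat(¬alarm) = {0, 1, 2, 5, 8}, add states in Sat(alarm) with some successor in Z. Z1 = {0, 1, 2, 3, 4, 5, 7, 8}; fixed.
Sat(E[alarm U ¬alarm]) = {0, 1, 2, 3, 4, 5, 7, 8}
Sat(safe ∧ E[alarm U ¬alarm]) = {3, 4, 8}
EG (safe ∧ E[alarm U ¬alarm]): greatest fixpoint, start Z0 = {3, 4, 8}, keep only states in Sat with some successor in Z. Z1 = {4, 8}; Z2 = {8}; fixed.
Sat(EG (safe ∧ E[alarm U ¬alarm])) = {8}
2 ∉ Sat(EG (safe ∧ E[alarm U ¬alarm])) = {8}, so the formula does not hold at 2.

No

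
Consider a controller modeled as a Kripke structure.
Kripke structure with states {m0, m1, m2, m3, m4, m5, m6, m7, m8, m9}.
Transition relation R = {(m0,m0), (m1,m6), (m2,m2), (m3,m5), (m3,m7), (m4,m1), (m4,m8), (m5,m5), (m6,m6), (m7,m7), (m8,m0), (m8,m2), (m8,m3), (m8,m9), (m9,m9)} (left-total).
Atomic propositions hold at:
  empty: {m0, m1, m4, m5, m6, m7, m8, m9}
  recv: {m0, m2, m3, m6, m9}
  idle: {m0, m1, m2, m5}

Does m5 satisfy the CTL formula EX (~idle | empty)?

Sat(~idle) = {m3, m4, m6, m7, m8, m9}
Sat(~idle | empty) = {m0, m1, m3, m4, m5, m6, m7, m8, m9}
Sat(EX (~idle | empty)) = {s : some successor in {m0, m1, m3, m4, m5, m6, m7, m8, m9}} = {m0, m1, m3, m4, m5, m6, m7, m8, m9}
m5 ∈ Sat(EX (~idle | empty)) = {m0, m1, m3, m4, m5, m6, m7, m8, m9}, so the formula holds at m5.

Yes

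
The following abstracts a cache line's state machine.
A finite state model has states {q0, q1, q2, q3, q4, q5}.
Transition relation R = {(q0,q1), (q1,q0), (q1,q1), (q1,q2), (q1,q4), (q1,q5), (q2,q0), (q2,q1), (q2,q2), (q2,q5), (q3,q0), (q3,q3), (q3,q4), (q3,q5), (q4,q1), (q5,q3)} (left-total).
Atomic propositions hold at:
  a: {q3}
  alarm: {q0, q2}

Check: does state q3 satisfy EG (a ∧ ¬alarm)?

Yes

Sat(¬alarm) = {q1, q3, q4, q5}
Sat(a ∧ ¬alarm) = {q3}
EG (a ∧ ¬alarm): greatest fixpoint, start Z0 = {q3}, keep only states in Sat with some successor in Z. Already a fixed point.
Sat(EG (a ∧ ¬alarm)) = {q3}
q3 ∈ Sat(EG (a ∧ ¬alarm)) = {q3}, so the formula holds at q3.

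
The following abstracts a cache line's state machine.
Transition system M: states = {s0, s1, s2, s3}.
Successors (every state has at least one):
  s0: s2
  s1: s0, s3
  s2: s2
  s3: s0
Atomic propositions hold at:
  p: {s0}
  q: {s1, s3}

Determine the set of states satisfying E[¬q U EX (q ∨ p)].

Sat(¬q) = {s0, s2}
Sat(q ∨ p) = {s0, s1, s3}
Sat(EX (q ∨ p)) = {s : some successor in {s0, s1, s3}} = {s1, s3}
E[¬q U EX (q ∨ p)]: least fixpoint, start Z0 = Sat(EX (q ∨ p)) = {s1, s3}, add states in Sat(¬q) with some successor in Z. Already a fixed point.
Sat(E[¬q U EX (q ∨ p)]) = {s1, s3}

{s1, s3}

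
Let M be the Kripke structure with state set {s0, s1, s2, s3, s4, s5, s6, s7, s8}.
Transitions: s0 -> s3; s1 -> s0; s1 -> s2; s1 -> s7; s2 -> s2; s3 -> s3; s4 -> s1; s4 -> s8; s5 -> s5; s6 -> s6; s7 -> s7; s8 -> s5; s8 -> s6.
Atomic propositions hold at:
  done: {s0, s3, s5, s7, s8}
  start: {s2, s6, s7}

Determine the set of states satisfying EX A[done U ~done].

{s1, s2, s4, s6, s8}

Sat(~done) = {s1, s2, s4, s6}
A[done U ~done]: least fixpoint, start Z0 = Sat(~done) = {s1, s2, s4, s6}, add states in Sat(done) with every successor in Z. Already a fixed point.
Sat(A[done U ~done]) = {s1, s2, s4, s6}
Sat(EX A[done U ~done]) = {s : some successor in {s1, s2, s4, s6}} = {s1, s2, s4, s6, s8}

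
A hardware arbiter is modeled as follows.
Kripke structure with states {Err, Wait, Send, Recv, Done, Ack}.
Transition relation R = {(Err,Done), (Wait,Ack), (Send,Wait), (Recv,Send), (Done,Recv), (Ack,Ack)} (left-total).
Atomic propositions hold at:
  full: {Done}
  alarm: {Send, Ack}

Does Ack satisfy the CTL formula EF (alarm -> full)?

No

Sat(alarm -> full) = {Err, Wait, Recv, Done}
EF (alarm -> full): least fixpoint, start Z0 = {Err, Wait, Recv, Done}, add states with some successor in Z. Z1 = {Err, Wait, Send, Recv, Done}; fixed.
Sat(EF (alarm -> full)) = {Err, Wait, Send, Recv, Done}
Ack ∉ Sat(EF (alarm -> full)) = {Err, Wait, Send, Recv, Done}, so the formula does not hold at Ack.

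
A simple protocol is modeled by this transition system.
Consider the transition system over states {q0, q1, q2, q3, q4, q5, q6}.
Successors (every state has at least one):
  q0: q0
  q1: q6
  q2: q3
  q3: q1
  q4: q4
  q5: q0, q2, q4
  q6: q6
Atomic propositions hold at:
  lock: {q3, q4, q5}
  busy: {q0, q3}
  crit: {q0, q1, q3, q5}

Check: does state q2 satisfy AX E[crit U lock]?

Yes

E[crit U lock]: least fixpoint, start Z0 = Sat(lock) = {q3, q4, q5}, add states in Sat(crit) with some successor in Z. Already a fixed point.
Sat(E[crit U lock]) = {q3, q4, q5}
Sat(AX E[crit U lock]) = {s : every successor in {q3, q4, q5}} = {q2, q4}
q2 ∈ Sat(AX E[crit U lock]) = {q2, q4}, so the formula holds at q2.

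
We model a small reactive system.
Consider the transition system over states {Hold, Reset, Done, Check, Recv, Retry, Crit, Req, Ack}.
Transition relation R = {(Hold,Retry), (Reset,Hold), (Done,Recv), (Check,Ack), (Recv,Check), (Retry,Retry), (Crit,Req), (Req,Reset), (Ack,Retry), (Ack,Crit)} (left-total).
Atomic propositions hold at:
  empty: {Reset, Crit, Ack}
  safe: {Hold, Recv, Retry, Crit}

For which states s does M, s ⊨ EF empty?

{Reset, Done, Check, Recv, Crit, Req, Ack}

EF empty: least fixpoint, start Z0 = {Reset, Crit, Ack}, add states with some successor in Z. Z1 = {Reset, Check, Crit, Req, Ack}; Z2 = {Reset, Check, Recv, Crit, Req, Ack}; Z3 = {Reset, Done, Check, Recv, Crit, Req, Ack}; fixed.
Sat(EF empty) = {Reset, Done, Check, Recv, Crit, Req, Ack}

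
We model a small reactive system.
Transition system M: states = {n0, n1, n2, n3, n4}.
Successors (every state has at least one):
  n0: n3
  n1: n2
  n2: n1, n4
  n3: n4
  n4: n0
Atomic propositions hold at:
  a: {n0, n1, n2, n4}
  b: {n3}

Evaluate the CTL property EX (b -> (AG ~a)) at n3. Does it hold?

Yes

Sat(~a) = {n3}
AG ~a: greatest fixpoint, start Z0 = {n3}, keep only states in Sat with every successor in Z. Z1 = ∅; fixed.
Sat(AG ~a) = ∅
Sat(b -> (AG ~a)) = {n0, n1, n2, n4}
Sat(EX (b -> (AG ~a))) = {s : some successor in {n0, n1, n2, n4}} = {n1, n2, n3, n4}
n3 ∈ Sat(EX (b -> (AG ~a))) = {n1, n2, n3, n4}, so the formula holds at n3.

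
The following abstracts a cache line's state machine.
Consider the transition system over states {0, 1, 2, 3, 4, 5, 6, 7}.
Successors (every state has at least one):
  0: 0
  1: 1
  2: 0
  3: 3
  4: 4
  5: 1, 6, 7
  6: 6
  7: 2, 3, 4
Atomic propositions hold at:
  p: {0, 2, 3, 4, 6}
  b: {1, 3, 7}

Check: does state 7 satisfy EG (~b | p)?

No

Sat(~b) = {0, 2, 4, 5, 6}
Sat(~b | p) = {0, 2, 3, 4, 5, 6}
EG (~b | p): greatest fixpoint, start Z0 = {0, 2, 3, 4, 5, 6}, keep only states in Sat with some successor in Z. Already a fixed point.
Sat(EG (~b | p)) = {0, 2, 3, 4, 5, 6}
7 ∉ Sat(EG (~b | p)) = {0, 2, 3, 4, 5, 6}, so the formula does not hold at 7.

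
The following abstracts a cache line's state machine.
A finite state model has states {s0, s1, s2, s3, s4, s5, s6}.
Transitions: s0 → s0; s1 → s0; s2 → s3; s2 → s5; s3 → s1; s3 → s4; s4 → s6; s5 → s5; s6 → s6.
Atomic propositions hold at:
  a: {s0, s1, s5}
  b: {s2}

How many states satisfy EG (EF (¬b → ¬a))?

4

Sat(¬b) = {s0, s1, s3, s4, s5, s6}
Sat(¬a) = {s2, s3, s4, s6}
Sat(¬b → ¬a) = {s2, s3, s4, s6}
EF (¬b → ¬a): least fixpoint, start Z0 = {s2, s3, s4, s6}, add states with some successor in Z. Already a fixed point.
Sat(EF (¬b → ¬a)) = {s2, s3, s4, s6}
EG (EF (¬b → ¬a)): greatest fixpoint, start Z0 = {s2, s3, s4, s6}, keep only states in Sat with some successor in Z. Already a fixed point.
Sat(EG (EF (¬b → ¬a))) = {s2, s3, s4, s6}
|Sat(EG (EF (¬b → ¬a)))| = |{s2, s3, s4, s6}| = 4.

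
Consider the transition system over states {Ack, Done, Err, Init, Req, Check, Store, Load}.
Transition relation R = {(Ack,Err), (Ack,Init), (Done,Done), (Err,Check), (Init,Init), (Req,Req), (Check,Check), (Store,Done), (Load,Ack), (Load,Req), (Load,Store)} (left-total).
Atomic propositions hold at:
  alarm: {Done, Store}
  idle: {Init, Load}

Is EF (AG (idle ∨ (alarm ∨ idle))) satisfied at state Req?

Sat(alarm ∨ idle) = {Done, Init, Store, Load}
Sat(idle ∨ (alarm ∨ idle)) = {Done, Init, Store, Load}
AG (idle ∨ (alarm ∨ idle)): greatest fixpoint, start Z0 = {Done, Init, Store, Load}, keep only states in Sat with every successor in Z. Z1 = {Done, Init, Store}; fixed.
Sat(AG (idle ∨ (alarm ∨ idle))) = {Done, Init, Store}
EF (AG (idle ∨ (alarm ∨ idle))): least fixpoint, start Z0 = {Done, Init, Store}, add states with some successor in Z. Z1 = {Ack, Done, Init, Store, Load}; fixed.
Sat(EF (AG (idle ∨ (alarm ∨ idle)))) = {Ack, Done, Init, Store, Load}
Req ∉ Sat(EF (AG (idle ∨ (alarm ∨ idle)))) = {Ack, Done, Init, Store, Load}, so the formula does not hold at Req.

No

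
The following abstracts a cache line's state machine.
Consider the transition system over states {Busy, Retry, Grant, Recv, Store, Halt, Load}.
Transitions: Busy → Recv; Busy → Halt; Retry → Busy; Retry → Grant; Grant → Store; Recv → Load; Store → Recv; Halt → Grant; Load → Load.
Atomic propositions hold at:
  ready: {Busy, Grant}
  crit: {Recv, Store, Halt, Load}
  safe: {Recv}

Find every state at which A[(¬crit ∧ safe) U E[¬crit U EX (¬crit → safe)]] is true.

Sat(¬crit) = {Busy, Retry, Grant}
Sat(¬crit ∧ safe) = ∅
Sat(¬crit → safe) = {Recv, Store, Halt, Load}
Sat(EX (¬crit → safe)) = {s : some successor in {Recv, Store, Halt, Load}} = {Busy, Grant, Recv, Store, Load}
E[¬crit U EX (¬crit → safe)]: least fixpoint, start Z0 = Sat(EX (¬crit → safe)) = {Busy, Grant, Recv, Store, Load}, add states in Sat(¬crit) with some successor in Z. Z1 = {Busy, Retry, Grant, Recv, Store, Load}; fixed.
Sat(E[¬crit U EX (¬crit → safe)]) = {Busy, Retry, Grant, Recv, Store, Load}
A[(¬crit ∧ safe) U E[¬crit U EX (¬crit → safe)]]: least fixpoint, start Z0 = Sat(E[¬crit U EX (¬crit → safe)]) = {Busy, Retry, Grant, Recv, Store, Load}, add states in Sat(¬crit ∧ safe) with every successor in Z. Already a fixed point.
Sat(A[(¬crit ∧ safe) U E[¬crit U EX (¬crit → safe)]]) = {Busy, Retry, Grant, Recv, Store, Load}

{Busy, Retry, Grant, Recv, Store, Load}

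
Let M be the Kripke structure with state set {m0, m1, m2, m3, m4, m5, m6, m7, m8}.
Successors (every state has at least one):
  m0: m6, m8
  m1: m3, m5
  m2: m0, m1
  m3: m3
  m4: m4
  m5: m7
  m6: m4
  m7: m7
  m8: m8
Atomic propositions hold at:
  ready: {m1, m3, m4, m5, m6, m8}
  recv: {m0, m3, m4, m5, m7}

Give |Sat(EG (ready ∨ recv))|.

8

Sat(ready ∨ recv) = {m0, m1, m3, m4, m5, m6, m7, m8}
EG (ready ∨ recv): greatest fixpoint, start Z0 = {m0, m1, m3, m4, m5, m6, m7, m8}, keep only states in Sat with some successor in Z. Already a fixed point.
Sat(EG (ready ∨ recv)) = {m0, m1, m3, m4, m5, m6, m7, m8}
|Sat(EG (ready ∨ recv))| = |{m0, m1, m3, m4, m5, m6, m7, m8}| = 8.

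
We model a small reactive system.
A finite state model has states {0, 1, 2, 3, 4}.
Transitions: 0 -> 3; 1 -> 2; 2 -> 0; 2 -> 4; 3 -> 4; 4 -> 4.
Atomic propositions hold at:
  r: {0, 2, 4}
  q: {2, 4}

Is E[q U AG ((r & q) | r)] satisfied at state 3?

Sat(r & q) = {2, 4}
Sat((r & q) | r) = {0, 2, 4}
AG ((r & q) | r): greatest fixpoint, start Z0 = {0, 2, 4}, keep only states in Sat with every successor in Z. Z1 = {2, 4}; Z2 = {4}; fixed.
Sat(AG ((r & q) | r)) = {4}
E[q U AG ((r & q) | r)]: least fixpoint, start Z0 = Sat(AG ((r & q) | r)) = {4}, add states in Sat(q) with some successor in Z. Z1 = {2, 4}; fixed.
Sat(E[q U AG ((r & q) | r)]) = {2, 4}
3 ∉ Sat(E[q U AG ((r & q) | r)]) = {2, 4}, so the formula does not hold at 3.

No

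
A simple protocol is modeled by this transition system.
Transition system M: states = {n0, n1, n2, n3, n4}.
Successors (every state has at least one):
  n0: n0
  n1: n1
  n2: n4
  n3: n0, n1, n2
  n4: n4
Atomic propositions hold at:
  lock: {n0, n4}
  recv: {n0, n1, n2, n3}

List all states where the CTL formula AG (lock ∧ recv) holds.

Sat(lock ∧ recv) = {n0}
AG (lock ∧ recv): greatest fixpoint, start Z0 = {n0}, keep only states in Sat with every successor in Z. Already a fixed point.
Sat(AG (lock ∧ recv)) = {n0}

{n0}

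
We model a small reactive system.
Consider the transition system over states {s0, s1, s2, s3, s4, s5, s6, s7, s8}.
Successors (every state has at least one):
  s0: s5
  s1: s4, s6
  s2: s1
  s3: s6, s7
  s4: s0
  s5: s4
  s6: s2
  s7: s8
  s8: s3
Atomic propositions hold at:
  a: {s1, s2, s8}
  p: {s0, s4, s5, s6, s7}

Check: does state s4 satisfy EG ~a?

Sat(~a) = {s0, s3, s4, s5, s6, s7}
EG ~a: greatest fixpoint, start Z0 = {s0, s3, s4, s5, s6, s7}, keep only states in Sat with some successor in Z. Z1 = {s0, s3, s4, s5}; Z2 = {s0, s4, s5}; fixed.
Sat(EG ~a) = {s0, s4, s5}
s4 ∈ Sat(EG ~a) = {s0, s4, s5}, so the formula holds at s4.

Yes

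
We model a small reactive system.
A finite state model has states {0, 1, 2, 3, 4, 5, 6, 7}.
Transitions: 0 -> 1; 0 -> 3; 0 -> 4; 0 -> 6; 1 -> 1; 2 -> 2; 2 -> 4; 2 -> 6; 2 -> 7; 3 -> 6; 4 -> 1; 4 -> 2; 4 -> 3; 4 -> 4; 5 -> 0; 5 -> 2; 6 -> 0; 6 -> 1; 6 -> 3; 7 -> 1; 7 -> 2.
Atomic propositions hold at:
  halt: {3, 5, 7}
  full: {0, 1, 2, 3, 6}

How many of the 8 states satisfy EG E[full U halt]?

6

E[full U halt]: least fixpoint, start Z0 = Sat(halt) = {3, 5, 7}, add states in Sat(full) with some successor in Z. Z1 = {0, 2, 3, 5, 6, 7}; fixed.
Sat(E[full U halt]) = {0, 2, 3, 5, 6, 7}
EG E[full U halt]: greatest fixpoint, start Z0 = {0, 2, 3, 5, 6, 7}, keep only states in Sat with some successor in Z. Already a fixed point.
Sat(EG E[full U halt]) = {0, 2, 3, 5, 6, 7}
|Sat(EG E[full U halt])| = |{0, 2, 3, 5, 6, 7}| = 6.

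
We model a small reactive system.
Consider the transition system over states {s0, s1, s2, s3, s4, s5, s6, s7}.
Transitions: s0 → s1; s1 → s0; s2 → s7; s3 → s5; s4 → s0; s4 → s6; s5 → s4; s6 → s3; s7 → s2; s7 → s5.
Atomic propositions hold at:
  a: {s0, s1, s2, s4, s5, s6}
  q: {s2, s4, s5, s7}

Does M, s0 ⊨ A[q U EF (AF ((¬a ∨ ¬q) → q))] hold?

No

Sat(¬a) = {s3, s7}
Sat(¬q) = {s0, s1, s3, s6}
Sat(¬a ∨ ¬q) = {s0, s1, s3, s6, s7}
Sat((¬a ∨ ¬q) → q) = {s2, s4, s5, s7}
AF ((¬a ∨ ¬q) → q): least fixpoint, start Z0 = {s2, s4, s5, s7}, add states with every successor in Z. Z1 = {s2, s3, s4, s5, s7}; Z2 = {s2, s3, s4, s5, s6, s7}; fixed.
Sat(AF ((¬a ∨ ¬q) → q)) = {s2, s3, s4, s5, s6, s7}
EF (AF ((¬a ∨ ¬q) → q)): least fixpoint, start Z0 = {s2, s3, s4, s5, s6, s7}, add states with some successor in Z. Already a fixed point.
Sat(EF (AF ((¬a ∨ ¬q) → q))) = {s2, s3, s4, s5, s6, s7}
A[q U EF (AF ((¬a ∨ ¬q) → q))]: least fixpoint, start Z0 = Sat(EF (AF ((¬a ∨ ¬q) → q))) = {s2, s3, s4, s5, s6, s7}, add states in Sat(q) with every successor in Z. Already a fixed point.
Sat(A[q U EF (AF ((¬a ∨ ¬q) → q))]) = {s2, s3, s4, s5, s6, s7}
s0 ∉ Sat(A[q U EF (AF ((¬a ∨ ¬q) → q))]) = {s2, s3, s4, s5, s6, s7}, so the formula does not hold at s0.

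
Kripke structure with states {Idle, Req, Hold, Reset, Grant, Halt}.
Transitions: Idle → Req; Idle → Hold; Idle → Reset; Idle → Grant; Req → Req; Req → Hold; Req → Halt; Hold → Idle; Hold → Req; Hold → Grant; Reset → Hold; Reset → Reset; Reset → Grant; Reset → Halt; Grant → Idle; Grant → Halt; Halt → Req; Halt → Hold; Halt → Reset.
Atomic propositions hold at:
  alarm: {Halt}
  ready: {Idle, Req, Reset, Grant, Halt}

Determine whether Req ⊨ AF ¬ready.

No

Sat(¬ready) = {Hold}
AF ¬ready: least fixpoint, start Z0 = {Hold}, add states with every successor in Z. Already a fixed point.
Sat(AF ¬ready) = {Hold}
Req ∉ Sat(AF ¬ready) = {Hold}, so the formula does not hold at Req.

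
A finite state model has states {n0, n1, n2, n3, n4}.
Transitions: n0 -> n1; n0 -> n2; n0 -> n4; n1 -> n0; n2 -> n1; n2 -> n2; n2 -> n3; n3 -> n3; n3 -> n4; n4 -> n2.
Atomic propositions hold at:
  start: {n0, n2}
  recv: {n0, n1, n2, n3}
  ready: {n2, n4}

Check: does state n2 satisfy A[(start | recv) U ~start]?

No

Sat(start | recv) = {n0, n1, n2, n3}
Sat(~start) = {n1, n3, n4}
A[(start | recv) U ~start]: least fixpoint, start Z0 = Sat(~start) = {n1, n3, n4}, add states in Sat(start | recv) with every successor in Z. Already a fixed point.
Sat(A[(start | recv) U ~start]) = {n1, n3, n4}
n2 ∉ Sat(A[(start | recv) U ~start]) = {n1, n3, n4}, so the formula does not hold at n2.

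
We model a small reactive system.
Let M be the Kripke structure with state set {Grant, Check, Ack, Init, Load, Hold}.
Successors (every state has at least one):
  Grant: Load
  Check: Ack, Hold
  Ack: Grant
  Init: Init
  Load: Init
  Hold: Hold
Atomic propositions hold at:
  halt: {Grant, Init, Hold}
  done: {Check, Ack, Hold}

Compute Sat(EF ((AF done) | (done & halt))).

AF done: least fixpoint, start Z0 = {Check, Ack, Hold}, add states with every successor in Z. Already a fixed point.
Sat(AF done) = {Check, Ack, Hold}
Sat(done & halt) = {Hold}
Sat((AF done) | (done & halt)) = {Check, Ack, Hold}
EF ((AF done) | (done & halt)): least fixpoint, start Z0 = {Check, Ack, Hold}, add states with some successor in Z. Already a fixed point.
Sat(EF ((AF done) | (done & halt))) = {Check, Ack, Hold}

{Check, Ack, Hold}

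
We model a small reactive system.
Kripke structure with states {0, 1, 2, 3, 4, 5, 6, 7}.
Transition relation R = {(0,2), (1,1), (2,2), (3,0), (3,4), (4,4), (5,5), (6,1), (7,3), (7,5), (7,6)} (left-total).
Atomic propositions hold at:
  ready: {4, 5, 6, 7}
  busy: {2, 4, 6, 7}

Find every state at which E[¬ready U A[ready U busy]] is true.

{0, 2, 3, 4, 6, 7}

Sat(¬ready) = {0, 1, 2, 3}
A[ready U busy]: least fixpoint, start Z0 = Sat(busy) = {2, 4, 6, 7}, add states in Sat(ready) with every successor in Z. Already a fixed point.
Sat(A[ready U busy]) = {2, 4, 6, 7}
E[¬ready U A[ready U busy]]: least fixpoint, start Z0 = Sat(A[ready U busy]) = {2, 4, 6, 7}, add states in Sat(¬ready) with some successor in Z. Z1 = {0, 2, 3, 4, 6, 7}; fixed.
Sat(E[¬ready U A[ready U busy]]) = {0, 2, 3, 4, 6, 7}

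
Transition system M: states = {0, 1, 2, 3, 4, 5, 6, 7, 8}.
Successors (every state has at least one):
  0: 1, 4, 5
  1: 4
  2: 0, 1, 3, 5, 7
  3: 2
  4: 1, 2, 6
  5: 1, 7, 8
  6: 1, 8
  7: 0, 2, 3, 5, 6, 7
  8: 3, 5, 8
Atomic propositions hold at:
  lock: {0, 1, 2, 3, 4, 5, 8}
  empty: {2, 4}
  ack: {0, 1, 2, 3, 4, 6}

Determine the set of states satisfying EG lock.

{0, 1, 2, 3, 4, 5, 8}

EG lock: greatest fixpoint, start Z0 = {0, 1, 2, 3, 4, 5, 8}, keep only states in Sat with some successor in Z. Already a fixed point.
Sat(EG lock) = {0, 1, 2, 3, 4, 5, 8}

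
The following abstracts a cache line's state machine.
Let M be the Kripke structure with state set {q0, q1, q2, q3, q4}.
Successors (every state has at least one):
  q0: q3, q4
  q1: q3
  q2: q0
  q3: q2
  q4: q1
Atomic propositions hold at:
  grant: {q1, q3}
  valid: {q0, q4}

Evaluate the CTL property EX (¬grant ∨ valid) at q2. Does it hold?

Sat(¬grant) = {q0, q2, q4}
Sat(¬grant ∨ valid) = {q0, q2, q4}
Sat(EX (¬grant ∨ valid)) = {s : some successor in {q0, q2, q4}} = {q0, q2, q3}
q2 ∈ Sat(EX (¬grant ∨ valid)) = {q0, q2, q3}, so the formula holds at q2.

Yes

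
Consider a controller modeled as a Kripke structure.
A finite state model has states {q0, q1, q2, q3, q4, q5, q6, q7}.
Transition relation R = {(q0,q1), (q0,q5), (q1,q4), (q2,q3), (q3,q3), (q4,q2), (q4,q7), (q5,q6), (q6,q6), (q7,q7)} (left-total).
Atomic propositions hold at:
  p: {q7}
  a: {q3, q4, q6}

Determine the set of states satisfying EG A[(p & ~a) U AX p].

{q7}

Sat(~a) = {q0, q1, q2, q5, q7}
Sat(p & ~a) = {q7}
Sat(AX p) = {s : every successor in {q7}} = {q7}
A[(p & ~a) U AX p]: least fixpoint, start Z0 = Sat(AX p) = {q7}, add states in Sat(p & ~a) with every successor in Z. Already a fixed point.
Sat(A[(p & ~a) U AX p]) = {q7}
EG A[(p & ~a) U AX p]: greatest fixpoint, start Z0 = {q7}, keep only states in Sat with some successor in Z. Already a fixed point.
Sat(EG A[(p & ~a) U AX p]) = {q7}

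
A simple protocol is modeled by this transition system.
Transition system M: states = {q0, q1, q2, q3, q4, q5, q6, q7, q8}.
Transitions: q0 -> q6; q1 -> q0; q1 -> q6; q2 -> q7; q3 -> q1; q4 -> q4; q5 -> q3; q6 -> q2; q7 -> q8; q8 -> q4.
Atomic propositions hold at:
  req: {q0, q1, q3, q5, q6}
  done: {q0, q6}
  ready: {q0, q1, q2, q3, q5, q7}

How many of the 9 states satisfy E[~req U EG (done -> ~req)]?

Sat(~req) = {q2, q4, q7, q8}
Sat(done -> ~req) = {q1, q2, q3, q4, q5, q7, q8}
EG (done -> ~req): greatest fixpoint, start Z0 = {q1, q2, q3, q4, q5, q7, q8}, keep only states in Sat with some successor in Z. Z1 = {q2, q3, q4, q5, q7, q8}; Z2 = {q2, q4, q5, q7, q8}; Z3 = {q2, q4, q7, q8}; fixed.
Sat(EG (done -> ~req)) = {q2, q4, q7, q8}
E[~req U EG (done -> ~req)]: least fixpoint, start Z0 = Sat(EG (done -> ~req)) = {q2, q4, q7, q8}, add states in Sat(~req) with some successor in Z. Already a fixed point.
Sat(E[~req U EG (done -> ~req)]) = {q2, q4, q7, q8}
|Sat(E[~req U EG (done -> ~req)])| = |{q2, q4, q7, q8}| = 4.

4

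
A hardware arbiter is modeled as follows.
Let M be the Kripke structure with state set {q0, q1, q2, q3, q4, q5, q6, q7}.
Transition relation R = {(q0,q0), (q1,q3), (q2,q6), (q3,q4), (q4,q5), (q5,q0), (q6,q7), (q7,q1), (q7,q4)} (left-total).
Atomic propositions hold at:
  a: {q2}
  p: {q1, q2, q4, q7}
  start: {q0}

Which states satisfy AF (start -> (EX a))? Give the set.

Sat(EX a) = {s : some successor in {q2}} = ∅
Sat(start -> (EX a)) = {q1, q2, q3, q4, q5, q6, q7}
AF (start -> (EX a)): least fixpoint, start Z0 = {q1, q2, q3, q4, q5, q6, q7}, add states with every successor in Z. Already a fixed point.
Sat(AF (start -> (EX a))) = {q1, q2, q3, q4, q5, q6, q7}

{q1, q2, q3, q4, q5, q6, q7}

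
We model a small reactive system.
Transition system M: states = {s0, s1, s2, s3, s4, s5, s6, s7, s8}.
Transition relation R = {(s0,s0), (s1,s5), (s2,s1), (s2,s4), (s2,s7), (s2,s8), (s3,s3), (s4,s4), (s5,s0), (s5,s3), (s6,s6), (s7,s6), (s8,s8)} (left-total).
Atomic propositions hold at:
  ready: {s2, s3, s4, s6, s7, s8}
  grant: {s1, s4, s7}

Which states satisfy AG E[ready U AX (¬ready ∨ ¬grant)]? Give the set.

Sat(¬ready) = {s0, s1, s5}
Sat(¬grant) = {s0, s2, s3, s5, s6, s8}
Sat(¬ready ∨ ¬grant) = {s0, s1, s2, s3, s5, s6, s8}
Sat(AX (¬ready ∨ ¬grant)) = {s : every successor in {s0, s1, s2, s3, s5, s6, s8}} = {s0, s1, s3, s5, s6, s7, s8}
E[ready U AX (¬ready ∨ ¬grant)]: least fixpoint, start Z0 = Sat(AX (¬ready ∨ ¬grant)) = {s0, s1, s3, s5, s6, s7, s8}, add states in Sat(ready) with some successor in Z. Z1 = {s0, s1, s2, s3, s5, s6, s7, s8}; fixed.
Sat(E[ready U AX (¬ready ∨ ¬grant)]) = {s0, s1, s2, s3, s5, s6, s7, s8}
AG E[ready U AX (¬ready ∨ ¬grant)]: greatest fixpoint, start Z0 = {s0, s1, s2, s3, s5, s6, s7, s8}, keep only states in Sat with every successor in Z. Z1 = {s0, s1, s3, s5, s6, s7, s8}; fixed.
Sat(AG E[ready U AX (¬ready ∨ ¬grant)]) = {s0, s1, s3, s5, s6, s7, s8}

{s0, s1, s3, s5, s6, s7, s8}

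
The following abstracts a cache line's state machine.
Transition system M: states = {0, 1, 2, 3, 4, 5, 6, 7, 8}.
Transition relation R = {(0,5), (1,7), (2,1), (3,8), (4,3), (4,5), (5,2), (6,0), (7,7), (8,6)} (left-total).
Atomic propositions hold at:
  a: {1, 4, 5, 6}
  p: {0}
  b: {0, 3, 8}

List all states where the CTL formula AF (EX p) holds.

Sat(EX p) = {s : some successor in {0}} = {6}
AF (EX p): least fixpoint, start Z0 = {6}, add states with every successor in Z. Z1 = {6, 8}; Z2 = {3, 6, 8}; fixed.
Sat(AF (EX p)) = {3, 6, 8}

{3, 6, 8}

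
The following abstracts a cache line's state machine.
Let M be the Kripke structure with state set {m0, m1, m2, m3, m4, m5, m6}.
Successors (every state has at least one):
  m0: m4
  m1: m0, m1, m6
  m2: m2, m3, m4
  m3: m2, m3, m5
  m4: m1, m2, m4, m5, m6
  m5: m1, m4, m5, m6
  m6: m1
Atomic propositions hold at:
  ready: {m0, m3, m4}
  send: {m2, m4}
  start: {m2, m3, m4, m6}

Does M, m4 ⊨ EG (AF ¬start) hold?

No

Sat(¬start) = {m0, m1, m5}
AF ¬start: least fixpoint, start Z0 = {m0, m1, m5}, add states with every successor in Z. Z1 = {m0, m1, m5, m6}; fixed.
Sat(AF ¬start) = {m0, m1, m5, m6}
EG (AF ¬start): greatest fixpoint, start Z0 = {m0, m1, m5, m6}, keep only states in Sat with some successor in Z. Z1 = {m1, m5, m6}; fixed.
Sat(EG (AF ¬start)) = {m1, m5, m6}
m4 ∉ Sat(EG (AF ¬start)) = {m1, m5, m6}, so the formula does not hold at m4.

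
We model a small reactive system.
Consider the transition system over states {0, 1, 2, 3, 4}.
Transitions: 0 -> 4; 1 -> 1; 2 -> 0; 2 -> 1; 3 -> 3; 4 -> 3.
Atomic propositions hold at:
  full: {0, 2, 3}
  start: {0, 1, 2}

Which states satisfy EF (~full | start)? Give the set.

{0, 1, 2, 4}

Sat(~full) = {1, 4}
Sat(~full | start) = {0, 1, 2, 4}
EF (~full | start): least fixpoint, start Z0 = {0, 1, 2, 4}, add states with some successor in Z. Already a fixed point.
Sat(EF (~full | start)) = {0, 1, 2, 4}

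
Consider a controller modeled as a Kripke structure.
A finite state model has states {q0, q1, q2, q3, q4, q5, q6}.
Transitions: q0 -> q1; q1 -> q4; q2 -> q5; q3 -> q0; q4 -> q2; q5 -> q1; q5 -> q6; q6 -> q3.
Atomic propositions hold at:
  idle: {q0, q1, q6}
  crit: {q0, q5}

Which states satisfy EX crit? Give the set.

{q2, q3}

Sat(EX crit) = {s : some successor in {q0, q5}} = {q2, q3}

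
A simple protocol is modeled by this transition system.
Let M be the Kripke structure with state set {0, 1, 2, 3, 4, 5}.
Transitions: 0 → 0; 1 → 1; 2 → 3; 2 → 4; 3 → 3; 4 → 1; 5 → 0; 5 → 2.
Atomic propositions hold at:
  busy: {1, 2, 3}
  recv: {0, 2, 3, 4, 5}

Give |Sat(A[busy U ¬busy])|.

Sat(¬busy) = {0, 4, 5}
A[busy U ¬busy]: least fixpoint, start Z0 = Sat(¬busy) = {0, 4, 5}, add states in Sat(busy) with every successor in Z. Already a fixed point.
Sat(A[busy U ¬busy]) = {0, 4, 5}
|Sat(A[busy U ¬busy])| = |{0, 4, 5}| = 3.

3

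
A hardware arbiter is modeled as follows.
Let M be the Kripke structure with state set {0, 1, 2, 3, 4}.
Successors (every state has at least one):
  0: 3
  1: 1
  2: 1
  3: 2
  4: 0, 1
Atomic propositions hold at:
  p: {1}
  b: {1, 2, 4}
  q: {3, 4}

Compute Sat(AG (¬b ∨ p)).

{1}

Sat(¬b) = {0, 3}
Sat(¬b ∨ p) = {0, 1, 3}
AG (¬b ∨ p): greatest fixpoint, start Z0 = {0, 1, 3}, keep only states in Sat with every successor in Z. Z1 = {0, 1}; Z2 = {1}; fixed.
Sat(AG (¬b ∨ p)) = {1}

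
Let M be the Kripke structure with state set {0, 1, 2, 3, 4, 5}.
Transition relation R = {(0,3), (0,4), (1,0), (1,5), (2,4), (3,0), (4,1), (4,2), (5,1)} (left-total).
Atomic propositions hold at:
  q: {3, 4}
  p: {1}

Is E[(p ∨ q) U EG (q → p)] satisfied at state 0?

No

Sat(p ∨ q) = {1, 3, 4}
Sat(q → p) = {0, 1, 2, 5}
EG (q → p): greatest fixpoint, start Z0 = {0, 1, 2, 5}, keep only states in Sat with some successor in Z. Z1 = {1, 5}; fixed.
Sat(EG (q → p)) = {1, 5}
E[(p ∨ q) U EG (q → p)]: least fixpoint, start Z0 = Sat(EG (q → p)) = {1, 5}, add states in Sat(p ∨ q) with some successor in Z. Z1 = {1, 4, 5}; fixed.
Sat(E[(p ∨ q) U EG (q → p)]) = {1, 4, 5}
0 ∉ Sat(E[(p ∨ q) U EG (q → p)]) = {1, 4, 5}, so the formula does not hold at 0.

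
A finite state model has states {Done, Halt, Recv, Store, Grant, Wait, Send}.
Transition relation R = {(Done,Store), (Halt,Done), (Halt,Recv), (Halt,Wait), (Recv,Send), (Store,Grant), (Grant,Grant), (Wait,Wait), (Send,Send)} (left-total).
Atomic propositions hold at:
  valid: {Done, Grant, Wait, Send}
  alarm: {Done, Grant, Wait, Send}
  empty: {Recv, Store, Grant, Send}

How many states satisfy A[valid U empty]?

A[valid U empty]: least fixpoint, start Z0 = Sat(empty) = {Recv, Store, Grant, Send}, add states in Sat(valid) with every successor in Z. Z1 = {Done, Recv, Store, Grant, Send}; fixed.
Sat(A[valid U empty]) = {Done, Recv, Store, Grant, Send}
|Sat(A[valid U empty])| = |{Done, Recv, Store, Grant, Send}| = 5.

5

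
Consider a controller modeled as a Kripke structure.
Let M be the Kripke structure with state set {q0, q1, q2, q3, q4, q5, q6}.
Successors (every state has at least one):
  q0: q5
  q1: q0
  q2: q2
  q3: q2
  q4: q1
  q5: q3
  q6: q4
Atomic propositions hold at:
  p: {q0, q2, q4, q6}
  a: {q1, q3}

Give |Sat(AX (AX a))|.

Sat(AX a) = {s : every successor in {q1, q3}} = {q4, q5}
Sat(AX (AX a)) = {s : every successor in {q4, q5}} = {q0, q6}
|Sat(AX (AX a))| = |{q0, q6}| = 2.

2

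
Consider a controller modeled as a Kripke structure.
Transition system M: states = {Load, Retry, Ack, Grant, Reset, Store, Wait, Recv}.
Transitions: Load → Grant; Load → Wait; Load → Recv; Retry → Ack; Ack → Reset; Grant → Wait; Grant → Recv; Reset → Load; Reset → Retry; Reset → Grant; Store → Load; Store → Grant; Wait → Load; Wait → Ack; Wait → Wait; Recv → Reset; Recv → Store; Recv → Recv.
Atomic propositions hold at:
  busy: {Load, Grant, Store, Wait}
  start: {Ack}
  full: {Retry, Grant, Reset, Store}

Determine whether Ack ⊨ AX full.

Yes

Sat(AX full) = {s : every successor in {Retry, Grant, Reset, Store}} = {Ack}
Ack ∈ Sat(AX full) = {Ack}, so the formula holds at Ack.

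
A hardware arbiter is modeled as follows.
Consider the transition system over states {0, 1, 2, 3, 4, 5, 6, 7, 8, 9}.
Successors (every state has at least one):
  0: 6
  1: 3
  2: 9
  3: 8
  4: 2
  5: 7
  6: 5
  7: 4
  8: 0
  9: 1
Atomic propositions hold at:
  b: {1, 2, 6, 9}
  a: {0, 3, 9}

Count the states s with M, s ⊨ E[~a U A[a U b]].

Sat(~a) = {1, 2, 4, 5, 6, 7, 8}
A[a U b]: least fixpoint, start Z0 = Sat(b) = {1, 2, 6, 9}, add states in Sat(a) with every successor in Z. Z1 = {0, 1, 2, 6, 9}; fixed.
Sat(A[a U b]) = {0, 1, 2, 6, 9}
E[~a U A[a U b]]: least fixpoint, start Z0 = Sat(A[a U b]) = {0, 1, 2, 6, 9}, add states in Sat(~a) with some successor in Z. Z1 = {0, 1, 2, 4, 6, 8, 9}; Z2 = {0, 1, 2, 4, 6, 7, 8, 9}; Z3 = {0, 1, 2, 4, 5, 6, 7, 8, 9}; fixed.
Sat(E[~a U A[a U b]]) = {0, 1, 2, 4, 5, 6, 7, 8, 9}
|Sat(E[~a U A[a U b]])| = |{0, 1, 2, 4, 5, 6, 7, 8, 9}| = 9.

9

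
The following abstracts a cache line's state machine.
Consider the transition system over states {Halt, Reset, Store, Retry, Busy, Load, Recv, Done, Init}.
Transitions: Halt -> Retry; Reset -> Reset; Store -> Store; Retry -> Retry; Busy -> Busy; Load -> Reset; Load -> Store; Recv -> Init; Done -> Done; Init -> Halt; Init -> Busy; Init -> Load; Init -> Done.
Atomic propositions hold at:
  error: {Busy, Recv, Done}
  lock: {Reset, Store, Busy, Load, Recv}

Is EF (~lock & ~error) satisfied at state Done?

Sat(~lock) = {Halt, Retry, Done, Init}
Sat(~error) = {Halt, Reset, Store, Retry, Load, Init}
Sat(~lock & ~error) = {Halt, Retry, Init}
EF (~lock & ~error): least fixpoint, start Z0 = {Halt, Retry, Init}, add states with some successor in Z. Z1 = {Halt, Retry, Recv, Init}; fixed.
Sat(EF (~lock & ~error)) = {Halt, Retry, Recv, Init}
Done ∉ Sat(EF (~lock & ~error)) = {Halt, Retry, Recv, Init}, so the formula does not hold at Done.

No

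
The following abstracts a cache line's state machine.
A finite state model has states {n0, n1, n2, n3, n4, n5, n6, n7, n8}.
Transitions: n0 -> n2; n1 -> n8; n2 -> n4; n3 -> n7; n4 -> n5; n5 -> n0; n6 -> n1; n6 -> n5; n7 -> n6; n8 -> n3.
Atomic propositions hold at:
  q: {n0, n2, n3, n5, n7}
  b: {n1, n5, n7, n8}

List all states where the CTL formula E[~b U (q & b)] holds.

Sat(~b) = {n0, n2, n3, n4, n6}
Sat(q & b) = {n5, n7}
E[~b U (q & b)]: least fixpoint, start Z0 = Sat((q & b)) = {n5, n7}, add states in Sat(~b) with some successor in Z. Z1 = {n3, n4, n5, n6, n7}; Z2 = {n2, n3, n4, n5, n6, n7}; Z3 = {n0, n2, n3, n4, n5, n6, n7}; fixed.
Sat(E[~b U (q & b)]) = {n0, n2, n3, n4, n5, n6, n7}

{n0, n2, n3, n4, n5, n6, n7}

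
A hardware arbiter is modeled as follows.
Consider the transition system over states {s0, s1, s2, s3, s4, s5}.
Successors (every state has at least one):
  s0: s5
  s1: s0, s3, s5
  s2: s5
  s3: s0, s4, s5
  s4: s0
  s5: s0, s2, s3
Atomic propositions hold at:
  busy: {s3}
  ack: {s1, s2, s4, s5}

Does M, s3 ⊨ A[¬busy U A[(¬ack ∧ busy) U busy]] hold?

Yes

Sat(¬busy) = {s0, s1, s2, s4, s5}
Sat(¬ack) = {s0, s3}
Sat(¬ack ∧ busy) = {s3}
A[(¬ack ∧ busy) U busy]: least fixpoint, start Z0 = Sat(busy) = {s3}, add states in Sat(¬ack ∧ busy) with every successor in Z. Already a fixed point.
Sat(A[(¬ack ∧ busy) U busy]) = {s3}
A[¬busy U A[(¬ack ∧ busy) U busy]]: least fixpoint, start Z0 = Sat(A[(¬ack ∧ busy) U busy]) = {s3}, add states in Sat(¬busy) with every successor in Z. Already a fixed point.
Sat(A[¬busy U A[(¬ack ∧ busy) U busy]]) = {s3}
s3 ∈ Sat(A[¬busy U A[(¬ack ∧ busy) U busy]]) = {s3}, so the formula holds at s3.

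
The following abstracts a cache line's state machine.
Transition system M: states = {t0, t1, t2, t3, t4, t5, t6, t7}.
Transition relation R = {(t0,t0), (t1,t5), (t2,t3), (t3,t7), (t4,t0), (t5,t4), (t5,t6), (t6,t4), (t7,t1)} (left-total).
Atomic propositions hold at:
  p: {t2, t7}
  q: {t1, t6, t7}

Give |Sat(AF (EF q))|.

6

EF q: least fixpoint, start Z0 = {t1, t6, t7}, add states with some successor in Z. Z1 = {t1, t3, t5, t6, t7}; Z2 = {t1, t2, t3, t5, t6, t7}; fixed.
Sat(EF q) = {t1, t2, t3, t5, t6, t7}
AF (EF q): least fixpoint, start Z0 = {t1, t2, t3, t5, t6, t7}, add states with every successor in Z. Already a fixed point.
Sat(AF (EF q)) = {t1, t2, t3, t5, t6, t7}
|Sat(AF (EF q))| = |{t1, t2, t3, t5, t6, t7}| = 6.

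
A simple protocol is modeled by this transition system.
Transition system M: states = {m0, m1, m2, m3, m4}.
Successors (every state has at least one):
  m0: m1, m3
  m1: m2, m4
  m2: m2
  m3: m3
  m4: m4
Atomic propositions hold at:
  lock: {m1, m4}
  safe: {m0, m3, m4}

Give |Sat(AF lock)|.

2

AF lock: least fixpoint, start Z0 = {m1, m4}, add states with every successor in Z. Already a fixed point.
Sat(AF lock) = {m1, m4}
|Sat(AF lock)| = |{m1, m4}| = 2.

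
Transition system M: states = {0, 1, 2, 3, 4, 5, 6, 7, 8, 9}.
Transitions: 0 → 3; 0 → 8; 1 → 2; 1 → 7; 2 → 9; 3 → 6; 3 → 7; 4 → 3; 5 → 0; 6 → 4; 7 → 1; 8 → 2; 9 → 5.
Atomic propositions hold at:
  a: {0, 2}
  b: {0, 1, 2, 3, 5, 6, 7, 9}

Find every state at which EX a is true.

{1, 5, 8}

Sat(EX a) = {s : some successor in {0, 2}} = {1, 5, 8}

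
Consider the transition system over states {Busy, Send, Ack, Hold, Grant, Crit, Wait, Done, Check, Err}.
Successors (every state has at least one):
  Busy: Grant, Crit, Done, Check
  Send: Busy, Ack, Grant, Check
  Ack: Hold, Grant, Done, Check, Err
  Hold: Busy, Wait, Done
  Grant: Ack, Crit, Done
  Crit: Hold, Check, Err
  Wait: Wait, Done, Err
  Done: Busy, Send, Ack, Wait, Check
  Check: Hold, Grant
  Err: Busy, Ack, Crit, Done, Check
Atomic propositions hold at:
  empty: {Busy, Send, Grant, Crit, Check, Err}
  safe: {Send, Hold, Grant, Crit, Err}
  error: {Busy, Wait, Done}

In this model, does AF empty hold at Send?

AF empty: least fixpoint, start Z0 = {Busy, Send, Grant, Crit, Check, Err}, add states with every successor in Z. Already a fixed point.
Sat(AF empty) = {Busy, Send, Grant, Crit, Check, Err}
Send ∈ Sat(AF empty) = {Busy, Send, Grant, Crit, Check, Err}, so the formula holds at Send.

Yes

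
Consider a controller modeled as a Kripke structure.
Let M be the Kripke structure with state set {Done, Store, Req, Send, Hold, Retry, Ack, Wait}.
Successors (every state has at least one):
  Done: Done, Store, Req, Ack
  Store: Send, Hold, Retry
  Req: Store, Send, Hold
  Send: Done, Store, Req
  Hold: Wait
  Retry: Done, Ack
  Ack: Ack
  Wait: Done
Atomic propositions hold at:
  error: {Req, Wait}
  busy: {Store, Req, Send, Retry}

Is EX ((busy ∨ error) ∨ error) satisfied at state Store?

Sat(busy ∨ error) = {Store, Req, Send, Retry, Wait}
Sat((busy ∨ error) ∨ error) = {Store, Req, Send, Retry, Wait}
Sat(EX ((busy ∨ error) ∨ error)) = {s : some successor in {Store, Req, Send, Retry, Wait}} = {Done, Store, Req, Send, Hold}
Store ∈ Sat(EX ((busy ∨ error) ∨ error)) = {Done, Store, Req, Send, Hold}, so the formula holds at Store.

Yes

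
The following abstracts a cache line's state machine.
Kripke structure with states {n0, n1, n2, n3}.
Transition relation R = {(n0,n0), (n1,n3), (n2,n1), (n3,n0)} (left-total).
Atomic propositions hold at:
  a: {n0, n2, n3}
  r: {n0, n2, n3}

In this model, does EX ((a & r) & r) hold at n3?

Yes

Sat(a & r) = {n0, n2, n3}
Sat((a & r) & r) = {n0, n2, n3}
Sat(EX ((a & r) & r)) = {s : some successor in {n0, n2, n3}} = {n0, n1, n3}
n3 ∈ Sat(EX ((a & r) & r)) = {n0, n1, n3}, so the formula holds at n3.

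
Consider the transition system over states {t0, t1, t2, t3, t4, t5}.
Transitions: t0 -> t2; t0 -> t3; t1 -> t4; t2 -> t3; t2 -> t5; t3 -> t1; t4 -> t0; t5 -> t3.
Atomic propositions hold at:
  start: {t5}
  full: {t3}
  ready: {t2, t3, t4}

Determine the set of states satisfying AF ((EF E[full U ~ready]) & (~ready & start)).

{t5}

Sat(~ready) = {t0, t1, t5}
E[full U ~ready]: least fixpoint, start Z0 = Sat(~ready) = {t0, t1, t5}, add states in Sat(full) with some successor in Z. Z1 = {t0, t1, t3, t5}; fixed.
Sat(E[full U ~ready]) = {t0, t1, t3, t5}
EF E[full U ~ready]: least fixpoint, start Z0 = {t0, t1, t3, t5}, add states with some successor in Z. Z1 = {t0, t1, t2, t3, t4, t5}; fixed.
Sat(EF E[full U ~ready]) = {t0, t1, t2, t3, t4, t5}
Sat(~ready & start) = {t5}
Sat((EF E[full U ~ready]) & (~ready & start)) = {t5}
AF ((EF E[full U ~ready]) & (~ready & start)): least fixpoint, start Z0 = {t5}, add states with every successor in Z. Already a fixed point.
Sat(AF ((EF E[full U ~ready]) & (~ready & start))) = {t5}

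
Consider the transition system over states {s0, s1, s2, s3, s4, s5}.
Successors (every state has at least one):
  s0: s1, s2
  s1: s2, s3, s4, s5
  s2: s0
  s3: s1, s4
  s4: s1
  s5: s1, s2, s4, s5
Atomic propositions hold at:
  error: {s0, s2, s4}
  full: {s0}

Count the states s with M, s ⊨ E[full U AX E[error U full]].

2

E[error U full]: least fixpoint, start Z0 = Sat(full) = {s0}, add states in Sat(error) with some successor in Z. Z1 = {s0, s2}; fixed.
Sat(E[error U full]) = {s0, s2}
Sat(AX E[error U full]) = {s : every successor in {s0, s2}} = {s2}
E[full U AX E[error U full]]: least fixpoint, start Z0 = Sat(AX E[error U full]) = {s2}, add states in Sat(full) with some successor in Z. Z1 = {s0, s2}; fixed.
Sat(E[full U AX E[error U full]]) = {s0, s2}
|Sat(E[full U AX E[error U full]])| = |{s0, s2}| = 2.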